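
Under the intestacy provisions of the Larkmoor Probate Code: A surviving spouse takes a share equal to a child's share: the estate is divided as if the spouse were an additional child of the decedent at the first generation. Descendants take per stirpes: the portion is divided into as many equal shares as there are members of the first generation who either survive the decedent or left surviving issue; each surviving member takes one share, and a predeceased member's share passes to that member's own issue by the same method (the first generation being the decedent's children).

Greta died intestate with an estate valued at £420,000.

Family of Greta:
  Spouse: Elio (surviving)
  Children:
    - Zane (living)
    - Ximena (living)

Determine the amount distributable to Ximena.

Ximena receives £140,000.

The spouse counts as an additional share at the children's level, so there are 3 primary shares of £140,000. Elio takes one such share (£140,000).
The children's combined portion (£280,000) is divided into 2 shares of £140,000: Zane and Ximena each take £140,000.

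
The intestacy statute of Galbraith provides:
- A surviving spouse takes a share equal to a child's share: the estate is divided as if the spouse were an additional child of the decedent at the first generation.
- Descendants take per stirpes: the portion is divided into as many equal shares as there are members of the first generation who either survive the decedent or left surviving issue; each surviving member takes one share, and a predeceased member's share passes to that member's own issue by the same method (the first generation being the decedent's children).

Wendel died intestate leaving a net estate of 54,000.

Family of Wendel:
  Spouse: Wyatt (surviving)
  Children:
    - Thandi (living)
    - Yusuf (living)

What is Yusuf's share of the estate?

The spouse counts as an additional share at the children's level, so there are 3 primary shares of 18,000. Wyatt takes one such share (18,000).
The children's combined portion (36,000) is divided into 2 shares of 18,000: Thandi and Yusuf each take 18,000.

Yusuf receives 18,000.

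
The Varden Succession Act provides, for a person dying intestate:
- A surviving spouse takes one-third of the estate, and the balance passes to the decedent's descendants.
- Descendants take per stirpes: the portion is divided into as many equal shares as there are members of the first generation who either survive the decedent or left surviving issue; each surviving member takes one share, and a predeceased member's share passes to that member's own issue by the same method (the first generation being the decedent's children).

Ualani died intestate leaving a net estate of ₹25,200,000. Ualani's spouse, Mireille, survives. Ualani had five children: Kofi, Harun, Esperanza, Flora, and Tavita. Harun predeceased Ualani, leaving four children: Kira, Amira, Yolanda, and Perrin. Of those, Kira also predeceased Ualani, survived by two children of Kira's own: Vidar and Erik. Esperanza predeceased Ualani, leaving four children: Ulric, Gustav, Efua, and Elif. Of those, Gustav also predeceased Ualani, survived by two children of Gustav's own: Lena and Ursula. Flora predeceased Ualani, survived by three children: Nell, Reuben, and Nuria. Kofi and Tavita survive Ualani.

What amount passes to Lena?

Mireille takes one-third of ₹25,200,000 = ₹8,400,000. The remaining ₹16,800,000 passes to the descendants.
The descendants' portion (₹16,800,000) is divided into 5 shares of ₹3,360,000: Kofi and Tavita each take ₹3,360,000; Harun's ₹3,360,000 share passes to Harun's issue; Esperanza's ₹3,360,000 share passes to Esperanza's issue; Flora's ₹3,360,000 share passes to Flora's issue.
Harun's share (₹3,360,000) is divided into 4 shares of ₹840,000: Amira, Yolanda, and Perrin each take ₹840,000; Kira's ₹840,000 share passes to Kira's issue.
Kira's share (₹840,000) is divided into 2 shares of ₹420,000: Vidar and Erik each take ₹420,000.
Esperanza's share (₹3,360,000) is divided into 4 shares of ₹840,000: Ulric, Efua, and Elif each take ₹840,000; Gustav's ₹840,000 share passes to Gustav's issue.
Gustav's share (₹840,000) is divided into 2 shares of ₹420,000: Lena and Ursula each take ₹420,000.
Flora's share (₹3,360,000) is divided into 3 shares of ₹1,120,000: Nell, Reuben, and Nuria each take ₹1,120,000.

Lena receives ₹420,000.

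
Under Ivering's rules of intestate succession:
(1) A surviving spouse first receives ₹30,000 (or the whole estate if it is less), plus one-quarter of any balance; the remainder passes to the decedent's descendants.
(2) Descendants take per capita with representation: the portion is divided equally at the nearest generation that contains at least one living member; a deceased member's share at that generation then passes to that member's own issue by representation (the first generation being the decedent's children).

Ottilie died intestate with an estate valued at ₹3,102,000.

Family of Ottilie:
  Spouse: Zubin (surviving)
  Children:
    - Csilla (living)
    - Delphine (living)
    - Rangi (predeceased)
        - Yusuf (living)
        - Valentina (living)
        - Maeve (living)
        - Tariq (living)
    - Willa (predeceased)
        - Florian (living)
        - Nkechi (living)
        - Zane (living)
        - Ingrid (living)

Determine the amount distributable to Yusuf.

Yusuf receives ₹144,000.

Zubin first takes ₹30,000, leaving a balance of ₹3,072,000. Zubin then takes one-quarter of the balance (₹768,000), for a total of ₹798,000. The remaining ₹2,304,000 passes to the descendants.
The descendants' portion (₹2,304,000) is divided into 4 shares of ₹576,000: Csilla and Delphine each take ₹576,000; Rangi's ₹576,000 share passes to Rangi's issue; Willa's ₹576,000 share passes to Willa's issue.
Rangi's share (₹576,000) is divided into 4 shares of ₹144,000: Yusuf, Valentina, Maeve, and Tariq each take ₹144,000.
Willa's share (₹576,000) is divided into 4 shares of ₹144,000: Florian, Nkechi, Zane, and Ingrid each take ₹144,000.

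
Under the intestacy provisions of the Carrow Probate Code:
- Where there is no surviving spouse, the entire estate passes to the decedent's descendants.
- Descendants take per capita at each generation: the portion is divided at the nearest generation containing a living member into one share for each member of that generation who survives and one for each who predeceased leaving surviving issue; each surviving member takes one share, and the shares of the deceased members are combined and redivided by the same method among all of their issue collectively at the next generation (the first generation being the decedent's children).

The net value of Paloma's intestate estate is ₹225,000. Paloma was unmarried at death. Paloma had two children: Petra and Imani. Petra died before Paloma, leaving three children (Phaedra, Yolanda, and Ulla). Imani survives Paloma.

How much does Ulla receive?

The entire ₹225,000 passes to the descendants.
That amount (₹225,000) is divided at the children's generation into 2 shares of ₹112,500. Imani takes ₹112,500. The remaining share for the deceased Petra (₹112,500) is carried to the next generation.
That pool (₹112,500) is divided at the grandchildren's generation equally among Phaedra, Yolanda, and Ulla: ₹37,500 each.

Ulla receives ₹37,500.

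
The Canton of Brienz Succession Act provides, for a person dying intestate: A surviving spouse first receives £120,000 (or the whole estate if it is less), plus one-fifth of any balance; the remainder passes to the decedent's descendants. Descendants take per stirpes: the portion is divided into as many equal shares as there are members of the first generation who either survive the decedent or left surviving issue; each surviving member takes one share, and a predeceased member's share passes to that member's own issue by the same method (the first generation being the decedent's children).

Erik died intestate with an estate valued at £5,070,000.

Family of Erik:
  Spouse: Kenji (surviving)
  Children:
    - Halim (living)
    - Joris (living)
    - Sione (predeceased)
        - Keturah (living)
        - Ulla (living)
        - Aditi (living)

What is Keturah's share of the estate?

Keturah receives £440,000.

Kenji first takes £120,000, leaving a balance of £4,950,000. Kenji then takes one-fifth of the balance (£990,000), for a total of £1,110,000. The remaining £3,960,000 passes to the descendants.
The descendants' portion (£3,960,000) is divided into 3 shares of £1,320,000: Halim and Joris each take £1,320,000; Sione's £1,320,000 share passes to Sione's issue.
Sione's share (£1,320,000) is divided into 3 shares of £440,000: Keturah, Ulla, and Aditi each take £440,000.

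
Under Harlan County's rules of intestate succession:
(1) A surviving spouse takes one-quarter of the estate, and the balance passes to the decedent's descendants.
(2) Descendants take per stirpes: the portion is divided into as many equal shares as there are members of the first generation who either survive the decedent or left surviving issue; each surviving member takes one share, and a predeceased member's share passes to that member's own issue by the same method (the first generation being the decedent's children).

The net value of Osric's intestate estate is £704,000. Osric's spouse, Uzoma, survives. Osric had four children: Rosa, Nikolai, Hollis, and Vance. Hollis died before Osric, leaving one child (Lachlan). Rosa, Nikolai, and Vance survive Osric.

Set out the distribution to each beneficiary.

Uzoma takes one-quarter of £704,000 = £176,000. The remaining £528,000 passes to the descendants.
The descendants' portion (£528,000) is divided into 4 shares of £132,000: Rosa, Nikolai, and Vance each take £132,000; Hollis's £132,000 share passes to Hollis's issue.
Hollis's share (£132,000) passes entirely to Lachlan.

Uzoma: £176,000; Rosa: £132,000; Nikolai: £132,000; Lachlan: £132,000; Vance: £132,000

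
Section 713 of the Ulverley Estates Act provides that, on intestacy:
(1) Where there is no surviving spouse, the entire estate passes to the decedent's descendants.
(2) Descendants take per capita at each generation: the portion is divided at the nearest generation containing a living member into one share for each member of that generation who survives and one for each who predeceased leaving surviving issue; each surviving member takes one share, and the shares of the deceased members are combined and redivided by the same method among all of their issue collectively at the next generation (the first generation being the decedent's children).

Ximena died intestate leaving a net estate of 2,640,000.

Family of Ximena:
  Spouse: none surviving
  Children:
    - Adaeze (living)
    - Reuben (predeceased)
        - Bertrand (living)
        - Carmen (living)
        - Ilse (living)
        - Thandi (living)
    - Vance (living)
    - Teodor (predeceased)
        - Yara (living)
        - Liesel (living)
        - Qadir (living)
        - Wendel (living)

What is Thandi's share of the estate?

Thandi receives 165,000.

The entire 2,640,000 passes to the descendants.
That amount (2,640,000) is divided at the children's generation into 4 shares of 660,000. Adaeze and Vance each take 660,000. The 2 shares of the deceased (Reuben and Teodor) are combined into a pool of 1,320,000.
That pool (1,320,000) is divided at the grandchildren's generation equally among Bertrand, Carmen, Ilse, Thandi, Yara, Liesel, Qadir, and Wendel: 165,000 each.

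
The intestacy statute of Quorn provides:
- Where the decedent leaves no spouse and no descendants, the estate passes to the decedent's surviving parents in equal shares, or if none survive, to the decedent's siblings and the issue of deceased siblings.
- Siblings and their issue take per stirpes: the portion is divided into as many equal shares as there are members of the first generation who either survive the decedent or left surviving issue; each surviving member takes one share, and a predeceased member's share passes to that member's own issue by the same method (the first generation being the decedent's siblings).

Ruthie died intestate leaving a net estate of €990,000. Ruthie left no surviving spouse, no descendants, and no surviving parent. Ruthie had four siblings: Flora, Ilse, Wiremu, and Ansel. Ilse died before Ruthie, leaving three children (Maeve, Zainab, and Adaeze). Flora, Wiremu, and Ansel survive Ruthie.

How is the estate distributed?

Flora: €247,500; Maeve: €82,500; Zainab: €82,500; Adaeze: €82,500; Wiremu: €247,500; Ansel: €247,500

The entire €990,000 passes to the siblings and their issue.
That amount (€990,000) is divided into 4 shares of €247,500: Flora, Wiremu, and Ansel each take €247,500; Ilse's €247,500 share passes to Ilse's issue.
Ilse's share (€247,500) is divided into 3 shares of €82,500: Maeve, Zainab, and Adaeze each take €82,500.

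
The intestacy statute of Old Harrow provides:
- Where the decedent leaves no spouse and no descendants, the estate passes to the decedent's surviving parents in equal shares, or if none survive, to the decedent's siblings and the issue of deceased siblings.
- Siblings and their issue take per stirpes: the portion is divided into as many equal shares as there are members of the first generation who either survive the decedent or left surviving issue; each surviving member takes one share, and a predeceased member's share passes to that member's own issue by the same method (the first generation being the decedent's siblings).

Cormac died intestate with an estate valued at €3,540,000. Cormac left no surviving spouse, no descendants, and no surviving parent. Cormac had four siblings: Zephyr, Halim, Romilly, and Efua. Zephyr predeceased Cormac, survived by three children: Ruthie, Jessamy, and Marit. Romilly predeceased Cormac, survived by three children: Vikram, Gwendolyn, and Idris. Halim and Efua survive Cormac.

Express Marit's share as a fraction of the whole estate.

Marit receives 1/12 of the estate.

The entire €3,540,000 passes to the siblings and their issue.
That amount (€3,540,000) is divided into 4 shares of €885,000: Halim and Efua each take €885,000; Zephyr's €885,000 share passes to Zephyr's issue; Romilly's €885,000 share passes to Romilly's issue.
Zephyr's share (€885,000) is divided into 3 shares of €295,000: Ruthie, Jessamy, and Marit each take €295,000.
Romilly's share (€885,000) is divided into 3 shares of €295,000: Vikram, Gwendolyn, and Idris each take €295,000.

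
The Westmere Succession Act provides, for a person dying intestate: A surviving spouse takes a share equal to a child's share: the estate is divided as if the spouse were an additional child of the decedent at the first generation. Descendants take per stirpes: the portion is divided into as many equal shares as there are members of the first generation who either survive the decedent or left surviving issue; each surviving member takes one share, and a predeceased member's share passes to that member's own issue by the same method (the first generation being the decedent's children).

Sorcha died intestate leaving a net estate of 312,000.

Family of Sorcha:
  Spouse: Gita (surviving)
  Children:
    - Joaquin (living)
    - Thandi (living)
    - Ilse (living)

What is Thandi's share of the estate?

Thandi receives 78,000.

The spouse counts as an additional share at the children's level, so there are 4 primary shares of 78,000. Gita takes one such share (78,000).
The children's combined portion (234,000) is divided into 3 shares of 78,000: Joaquin, Thandi, and Ilse each take 78,000.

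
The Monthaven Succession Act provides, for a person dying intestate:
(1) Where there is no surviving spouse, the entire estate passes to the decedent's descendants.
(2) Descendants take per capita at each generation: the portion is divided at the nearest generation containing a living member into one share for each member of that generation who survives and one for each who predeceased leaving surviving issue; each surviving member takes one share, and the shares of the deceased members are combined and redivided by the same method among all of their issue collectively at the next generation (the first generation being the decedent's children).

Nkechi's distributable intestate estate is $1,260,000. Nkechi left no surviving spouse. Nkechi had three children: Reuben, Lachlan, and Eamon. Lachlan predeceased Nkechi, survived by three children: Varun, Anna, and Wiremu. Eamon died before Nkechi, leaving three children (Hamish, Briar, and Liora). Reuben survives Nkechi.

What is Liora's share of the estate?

Liora receives $140,000.

The entire $1,260,000 passes to the descendants.
That amount ($1,260,000) is divided at the children's generation into 3 shares of $420,000. Reuben takes $420,000. The 2 shares of the deceased (Lachlan and Eamon) are combined into a pool of $840,000.
That pool ($840,000) is divided at the grandchildren's generation equally among Varun, Anna, Wiremu, Hamish, Briar, and Liora: $140,000 each.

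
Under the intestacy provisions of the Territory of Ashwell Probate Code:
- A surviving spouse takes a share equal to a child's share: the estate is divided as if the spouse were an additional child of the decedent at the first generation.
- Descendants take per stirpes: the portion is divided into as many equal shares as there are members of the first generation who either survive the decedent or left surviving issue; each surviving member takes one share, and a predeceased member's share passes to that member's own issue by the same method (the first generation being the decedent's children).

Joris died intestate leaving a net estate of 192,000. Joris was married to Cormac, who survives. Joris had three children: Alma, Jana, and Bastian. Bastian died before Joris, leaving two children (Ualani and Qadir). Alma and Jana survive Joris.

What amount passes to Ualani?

Ualani receives 24,000.

The spouse counts as an additional share at the children's level, so there are 4 primary shares of 48,000. Cormac takes one such share (48,000).
The children's combined portion (144,000) is divided into 3 shares of 48,000: Alma and Jana each take 48,000; Bastian's 48,000 share passes to Bastian's issue.
Bastian's share (48,000) is divided into 2 shares of 24,000: Ualani and Qadir each take 24,000.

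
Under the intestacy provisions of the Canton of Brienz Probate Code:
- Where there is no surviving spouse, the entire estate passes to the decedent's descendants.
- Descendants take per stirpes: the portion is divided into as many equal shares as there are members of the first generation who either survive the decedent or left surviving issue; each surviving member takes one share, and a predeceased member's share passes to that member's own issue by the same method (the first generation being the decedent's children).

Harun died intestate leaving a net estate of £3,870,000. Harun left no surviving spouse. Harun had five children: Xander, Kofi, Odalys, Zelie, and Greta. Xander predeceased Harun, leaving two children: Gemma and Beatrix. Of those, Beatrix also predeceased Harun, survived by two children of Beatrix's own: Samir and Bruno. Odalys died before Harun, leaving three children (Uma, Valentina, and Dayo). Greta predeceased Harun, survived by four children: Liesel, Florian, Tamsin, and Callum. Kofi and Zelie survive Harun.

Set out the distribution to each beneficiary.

The entire £3,870,000 passes to the descendants.
That amount (£3,870,000) is divided into 5 shares of £774,000: Kofi and Zelie each take £774,000; Xander's £774,000 share passes to Xander's issue; Odalys's £774,000 share passes to Odalys's issue; Greta's £774,000 share passes to Greta's issue.
Xander's share (£774,000) is divided into 2 shares of £387,000: Gemma takes £387,000; Beatrix's £387,000 share passes to Beatrix's issue.
Beatrix's share (£387,000) is divided into 2 shares of £193,500: Samir and Bruno each take £193,500.
Odalys's share (£774,000) is divided into 3 shares of £258,000: Uma, Valentina, and Dayo each take £258,000.
Greta's share (£774,000) is divided into 4 shares of £193,500: Liesel, Florian, Tamsin, and Callum each take £193,500.

Gemma: £387,000; Samir: £193,500; Bruno: £193,500; Kofi: £774,000; Uma: £258,000; Valentina: £258,000; Dayo: £258,000; Zelie: £774,000; Liesel: £193,500; Florian: £193,500; Tamsin: £193,500; Callum: £193,500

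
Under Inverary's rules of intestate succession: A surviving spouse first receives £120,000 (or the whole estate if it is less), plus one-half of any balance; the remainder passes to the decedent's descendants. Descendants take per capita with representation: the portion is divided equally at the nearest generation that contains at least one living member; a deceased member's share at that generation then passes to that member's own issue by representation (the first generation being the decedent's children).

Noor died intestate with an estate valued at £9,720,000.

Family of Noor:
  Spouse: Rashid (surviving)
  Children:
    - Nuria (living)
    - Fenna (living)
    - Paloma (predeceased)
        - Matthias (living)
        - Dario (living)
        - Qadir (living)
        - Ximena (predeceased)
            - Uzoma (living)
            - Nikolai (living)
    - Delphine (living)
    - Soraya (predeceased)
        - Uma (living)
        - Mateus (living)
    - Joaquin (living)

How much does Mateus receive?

Mateus receives £400,000.

Rashid first takes £120,000, leaving a balance of £9,600,000. Rashid then takes one-half of the balance (£4,800,000), for a total of £4,920,000. The remaining £4,800,000 passes to the descendants.
The descendants' portion (£4,800,000) is divided into 6 shares of £800,000: Nuria, Fenna, Delphine, and Joaquin each take £800,000; Paloma's £800,000 share passes to Paloma's issue; Soraya's £800,000 share passes to Soraya's issue.
Paloma's share (£800,000) is divided into 4 shares of £200,000: Matthias, Dario, and Qadir each take £200,000; Ximena's £200,000 share passes to Ximena's issue.
Ximena's share (£200,000) is divided into 2 shares of £100,000: Uzoma and Nikolai each take £100,000.
Soraya's share (£800,000) is divided into 2 shares of £400,000: Uma and Mateus each take £400,000.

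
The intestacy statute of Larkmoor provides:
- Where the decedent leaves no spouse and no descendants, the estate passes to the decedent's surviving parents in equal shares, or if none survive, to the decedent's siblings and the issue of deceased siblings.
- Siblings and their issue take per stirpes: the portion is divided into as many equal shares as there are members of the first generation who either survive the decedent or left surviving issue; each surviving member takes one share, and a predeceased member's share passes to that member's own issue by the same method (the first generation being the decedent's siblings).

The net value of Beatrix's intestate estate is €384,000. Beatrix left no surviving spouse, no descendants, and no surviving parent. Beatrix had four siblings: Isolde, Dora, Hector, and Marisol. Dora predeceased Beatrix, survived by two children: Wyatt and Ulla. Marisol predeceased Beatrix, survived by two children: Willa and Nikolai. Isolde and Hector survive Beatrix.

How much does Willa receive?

The entire €384,000 passes to the siblings and their issue.
That amount (€384,000) is divided into 4 shares of €96,000: Isolde and Hector each take €96,000; Dora's €96,000 share passes to Dora's issue; Marisol's €96,000 share passes to Marisol's issue.
Dora's share (€96,000) is divided into 2 shares of €48,000: Wyatt and Ulla each take €48,000.
Marisol's share (€96,000) is divided into 2 shares of €48,000: Willa and Nikolai each take €48,000.

Willa receives €48,000.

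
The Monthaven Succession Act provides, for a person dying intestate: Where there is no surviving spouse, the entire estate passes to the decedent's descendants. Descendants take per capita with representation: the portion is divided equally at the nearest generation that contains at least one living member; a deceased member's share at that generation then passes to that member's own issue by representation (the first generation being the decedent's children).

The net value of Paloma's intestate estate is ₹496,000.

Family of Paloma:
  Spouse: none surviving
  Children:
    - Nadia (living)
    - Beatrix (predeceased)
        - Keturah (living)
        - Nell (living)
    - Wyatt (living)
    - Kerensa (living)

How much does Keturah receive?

The entire ₹496,000 passes to the descendants.
That amount (₹496,000) is divided into 4 shares of ₹124,000: Nadia, Wyatt, and Kerensa each take ₹124,000; Beatrix's ₹124,000 share passes to Beatrix's issue.
Beatrix's share (₹124,000) is divided into 2 shares of ₹62,000: Keturah and Nell each take ₹62,000.

Keturah receives ₹62,000.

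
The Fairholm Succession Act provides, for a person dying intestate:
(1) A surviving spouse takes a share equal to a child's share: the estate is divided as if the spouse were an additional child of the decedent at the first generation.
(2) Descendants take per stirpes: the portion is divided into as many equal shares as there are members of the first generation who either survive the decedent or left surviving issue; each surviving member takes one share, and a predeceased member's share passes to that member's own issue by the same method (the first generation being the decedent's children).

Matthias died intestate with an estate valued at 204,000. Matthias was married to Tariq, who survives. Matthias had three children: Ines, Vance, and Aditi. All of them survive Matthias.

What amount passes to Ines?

The spouse counts as an additional share at the children's level, so there are 4 primary shares of 51,000. Tariq takes one such share (51,000).
The children's combined portion (153,000) is divided into 3 shares of 51,000: Ines, Vance, and Aditi each take 51,000.

Ines receives 51,000.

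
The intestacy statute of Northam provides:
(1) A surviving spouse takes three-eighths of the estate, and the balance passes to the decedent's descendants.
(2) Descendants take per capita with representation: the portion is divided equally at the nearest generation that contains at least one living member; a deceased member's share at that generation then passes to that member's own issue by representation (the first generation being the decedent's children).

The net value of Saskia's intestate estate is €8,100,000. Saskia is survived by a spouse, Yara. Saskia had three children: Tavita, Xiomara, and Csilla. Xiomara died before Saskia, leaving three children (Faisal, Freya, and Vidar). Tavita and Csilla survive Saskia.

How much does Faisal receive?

Yara takes three-eighths of €8,100,000 = €3,037,500. The remaining €5,062,500 passes to the descendants.
The descendants' portion (€5,062,500) is divided into 3 shares of €1,687,500: Tavita and Csilla each take €1,687,500; Xiomara's €1,687,500 share passes to Xiomara's issue.
Xiomara's share (€1,687,500) is divided into 3 shares of €562,500: Faisal, Freya, and Vidar each take €562,500.

Faisal receives €562,500.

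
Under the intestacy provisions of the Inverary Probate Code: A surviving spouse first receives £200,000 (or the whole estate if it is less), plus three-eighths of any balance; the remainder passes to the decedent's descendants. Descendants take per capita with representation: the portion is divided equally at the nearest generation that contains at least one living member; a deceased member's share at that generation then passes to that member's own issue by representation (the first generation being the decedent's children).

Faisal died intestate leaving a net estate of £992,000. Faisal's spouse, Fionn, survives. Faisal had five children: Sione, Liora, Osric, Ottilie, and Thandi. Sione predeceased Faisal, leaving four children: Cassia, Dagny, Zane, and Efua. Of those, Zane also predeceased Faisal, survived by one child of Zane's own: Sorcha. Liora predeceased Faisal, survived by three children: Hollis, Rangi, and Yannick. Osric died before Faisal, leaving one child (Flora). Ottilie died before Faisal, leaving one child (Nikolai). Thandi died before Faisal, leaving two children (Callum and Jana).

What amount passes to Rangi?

Rangi receives £45,000.

Fionn first takes £200,000, leaving a balance of £792,000. Fionn then takes three-eighths of the balance (£297,000), for a total of £497,000. The remaining £495,000 passes to the descendants.
No child survives, so the initial division is made at the grandchildren's generation.
The descendants' portion (£495,000) is divided into 11 shares of £45,000: Cassia, Dagny, Efua, Hollis, Rangi, Yannick, Flora, Nikolai, Callum, and Jana each take £45,000; Zane's £45,000 share passes to Zane's issue.
Zane's share (£45,000) passes entirely to Sorcha.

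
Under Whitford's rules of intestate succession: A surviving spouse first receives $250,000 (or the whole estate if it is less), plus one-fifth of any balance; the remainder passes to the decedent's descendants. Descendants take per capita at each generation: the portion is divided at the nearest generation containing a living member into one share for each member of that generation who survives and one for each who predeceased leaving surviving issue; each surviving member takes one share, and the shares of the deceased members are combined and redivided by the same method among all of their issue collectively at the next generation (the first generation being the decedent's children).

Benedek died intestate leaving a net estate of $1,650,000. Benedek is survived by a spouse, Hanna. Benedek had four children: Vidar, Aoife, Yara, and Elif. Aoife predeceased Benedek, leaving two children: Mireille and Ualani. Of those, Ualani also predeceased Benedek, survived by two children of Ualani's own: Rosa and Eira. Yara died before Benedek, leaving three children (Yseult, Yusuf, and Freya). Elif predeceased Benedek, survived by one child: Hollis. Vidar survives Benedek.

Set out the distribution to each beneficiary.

Hanna: $530,000; Vidar: $280,000; Mireille: $140,000; Rosa: $70,000; Eira: $70,000; Yseult: $140,000; Yusuf: $140,000; Freya: $140,000; Hollis: $140,000

Hanna first takes $250,000, leaving a balance of $1,400,000. Hanna then takes one-fifth of the balance ($280,000), for a total of $530,000. The remaining $1,120,000 passes to the descendants.
The descendants' portion ($1,120,000) is divided at the children's generation into 4 shares of $280,000. Vidar takes $280,000. The 3 shares of the deceased (Aoife, Yara, and Elif) are combined into a pool of $840,000.
That pool ($840,000) is divided at the grandchildren's generation into 6 shares of $140,000. Mireille, Yseult, Yusuf, Freya, and Hollis each take $140,000. The remaining share for the deceased Ualani ($140,000) is carried to the next generation.
That pool ($140,000) is divided at the great-grandchildren's generation equally among Rosa and Eira: $70,000 each.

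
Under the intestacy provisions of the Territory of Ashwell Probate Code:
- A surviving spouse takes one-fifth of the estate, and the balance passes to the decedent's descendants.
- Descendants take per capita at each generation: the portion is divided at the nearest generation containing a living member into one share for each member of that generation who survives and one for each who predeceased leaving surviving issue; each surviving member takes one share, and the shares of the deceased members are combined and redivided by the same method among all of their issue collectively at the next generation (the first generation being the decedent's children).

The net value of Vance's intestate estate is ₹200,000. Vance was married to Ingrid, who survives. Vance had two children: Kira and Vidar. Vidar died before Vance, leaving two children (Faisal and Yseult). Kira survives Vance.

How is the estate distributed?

Ingrid: ₹40,000; Kira: ₹80,000; Faisal: ₹40,000; Yseult: ₹40,000

Ingrid takes one-fifth of ₹200,000 = ₹40,000. The remaining ₹160,000 passes to the descendants.
The descendants' portion (₹160,000) is divided at the children's generation into 2 shares of ₹80,000. Kira takes ₹80,000. The remaining share for the deceased Vidar (₹80,000) is carried to the next generation.
That pool (₹80,000) is divided at the grandchildren's generation equally among Faisal and Yseult: ₹40,000 each.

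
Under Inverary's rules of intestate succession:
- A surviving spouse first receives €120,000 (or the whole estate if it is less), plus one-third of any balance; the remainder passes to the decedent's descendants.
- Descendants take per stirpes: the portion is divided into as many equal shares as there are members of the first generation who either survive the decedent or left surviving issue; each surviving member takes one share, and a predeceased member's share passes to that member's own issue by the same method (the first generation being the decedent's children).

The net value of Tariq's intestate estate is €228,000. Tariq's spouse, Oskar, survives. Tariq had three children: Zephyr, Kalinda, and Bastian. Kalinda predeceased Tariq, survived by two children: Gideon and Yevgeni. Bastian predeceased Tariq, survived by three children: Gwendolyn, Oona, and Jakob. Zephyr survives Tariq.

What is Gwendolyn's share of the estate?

Gwendolyn receives €8,000.

Oskar first takes €120,000, leaving a balance of €108,000. Oskar then takes one-third of the balance (€36,000), for a total of €156,000. The remaining €72,000 passes to the descendants.
The descendants' portion (€72,000) is divided into 3 shares of €24,000: Zephyr takes €24,000; Kalinda's €24,000 share passes to Kalinda's issue; Bastian's €24,000 share passes to Bastian's issue.
Kalinda's share (€24,000) is divided into 2 shares of €12,000: Gideon and Yevgeni each take €12,000.
Bastian's share (€24,000) is divided into 3 shares of €8,000: Gwendolyn, Oona, and Jakob each take €8,000.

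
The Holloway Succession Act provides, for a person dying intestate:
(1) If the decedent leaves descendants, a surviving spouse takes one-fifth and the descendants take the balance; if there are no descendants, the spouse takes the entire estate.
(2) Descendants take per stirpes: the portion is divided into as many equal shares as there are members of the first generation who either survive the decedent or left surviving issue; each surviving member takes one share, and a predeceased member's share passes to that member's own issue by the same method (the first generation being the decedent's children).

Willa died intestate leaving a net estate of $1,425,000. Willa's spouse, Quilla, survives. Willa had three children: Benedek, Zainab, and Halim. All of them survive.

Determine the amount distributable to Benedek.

Benedek receives $380,000.

Quilla takes one-fifth of $1,425,000 = $285,000. The remaining $1,140,000 passes to the descendants.
The descendants' portion ($1,140,000) is divided into 3 shares of $380,000: Benedek, Zainab, and Halim each take $380,000.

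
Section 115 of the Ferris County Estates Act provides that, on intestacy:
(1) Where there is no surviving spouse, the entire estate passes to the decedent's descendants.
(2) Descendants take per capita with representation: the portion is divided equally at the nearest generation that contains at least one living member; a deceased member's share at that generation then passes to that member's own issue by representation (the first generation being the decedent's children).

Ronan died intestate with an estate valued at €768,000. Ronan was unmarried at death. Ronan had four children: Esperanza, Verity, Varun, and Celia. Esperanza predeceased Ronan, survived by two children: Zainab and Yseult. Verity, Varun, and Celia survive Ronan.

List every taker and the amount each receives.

The entire €768,000 passes to the descendants.
That amount (€768,000) is divided into 4 shares of €192,000: Verity, Varun, and Celia each take €192,000; Esperanza's €192,000 share passes to Esperanza's issue.
Esperanza's share (€192,000) is divided into 2 shares of €96,000: Zainab and Yseult each take €96,000.

Zainab: €96,000; Yseult: €96,000; Verity: €192,000; Varun: €192,000; Celia: €192,000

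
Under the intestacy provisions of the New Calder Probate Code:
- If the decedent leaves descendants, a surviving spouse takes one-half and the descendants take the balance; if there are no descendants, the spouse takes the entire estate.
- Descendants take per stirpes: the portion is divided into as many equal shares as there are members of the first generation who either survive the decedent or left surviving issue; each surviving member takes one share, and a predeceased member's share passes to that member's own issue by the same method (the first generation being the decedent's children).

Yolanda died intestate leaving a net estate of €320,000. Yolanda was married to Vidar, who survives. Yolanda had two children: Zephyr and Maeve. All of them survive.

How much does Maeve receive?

Vidar takes one-half of €320,000 = €160,000. The remaining €160,000 passes to the descendants.
The descendants' portion (€160,000) is divided into 2 shares of €80,000: Zephyr and Maeve each take €80,000.

Maeve receives €80,000.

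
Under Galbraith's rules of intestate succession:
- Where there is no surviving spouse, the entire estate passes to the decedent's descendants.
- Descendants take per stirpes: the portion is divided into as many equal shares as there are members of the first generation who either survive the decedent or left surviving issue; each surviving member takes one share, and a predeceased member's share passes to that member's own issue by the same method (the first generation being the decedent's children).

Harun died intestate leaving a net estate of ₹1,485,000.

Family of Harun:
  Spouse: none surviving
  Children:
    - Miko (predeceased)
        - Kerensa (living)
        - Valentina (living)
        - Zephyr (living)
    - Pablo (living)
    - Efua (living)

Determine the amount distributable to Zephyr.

Zephyr receives ₹165,000.

The entire ₹1,485,000 passes to the descendants.
That amount (₹1,485,000) is divided into 3 shares of ₹495,000: Pablo and Efua each take ₹495,000; Miko's ₹495,000 share passes to Miko's issue.
Miko's share (₹495,000) is divided into 3 shares of ₹165,000: Kerensa, Valentina, and Zephyr each take ₹165,000.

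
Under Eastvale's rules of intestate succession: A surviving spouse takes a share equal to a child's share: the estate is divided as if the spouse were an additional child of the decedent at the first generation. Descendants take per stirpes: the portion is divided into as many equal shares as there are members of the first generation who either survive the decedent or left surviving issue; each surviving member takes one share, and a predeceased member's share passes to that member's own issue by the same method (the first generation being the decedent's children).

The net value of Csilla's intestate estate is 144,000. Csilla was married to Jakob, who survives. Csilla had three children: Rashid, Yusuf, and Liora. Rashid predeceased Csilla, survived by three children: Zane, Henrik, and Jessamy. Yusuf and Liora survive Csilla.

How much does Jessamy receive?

The spouse counts as an additional share at the children's level, so there are 4 primary shares of 36,000. Jakob takes one such share (36,000).
The children's combined portion (108,000) is divided into 3 shares of 36,000: Yusuf and Liora each take 36,000; Rashid's 36,000 share passes to Rashid's issue.
Rashid's share (36,000) is divided into 3 shares of 12,000: Zane, Henrik, and Jessamy each take 12,000.

Jessamy receives 12,000.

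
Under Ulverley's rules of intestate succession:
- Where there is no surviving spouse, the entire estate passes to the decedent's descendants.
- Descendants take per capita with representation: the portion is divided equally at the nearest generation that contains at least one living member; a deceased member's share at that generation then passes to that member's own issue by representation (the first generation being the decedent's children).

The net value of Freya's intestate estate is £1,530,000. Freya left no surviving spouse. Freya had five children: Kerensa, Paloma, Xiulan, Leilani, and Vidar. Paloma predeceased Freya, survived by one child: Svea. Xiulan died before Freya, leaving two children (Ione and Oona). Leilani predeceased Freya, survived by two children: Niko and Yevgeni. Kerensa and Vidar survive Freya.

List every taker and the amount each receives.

Kerensa: £306,000; Svea: £306,000; Ione: £153,000; Oona: £153,000; Niko: £153,000; Yevgeni: £153,000; Vidar: £306,000

The entire £1,530,000 passes to the descendants.
That amount (£1,530,000) is divided into 5 shares of £306,000: Kerensa and Vidar each take £306,000; Paloma's £306,000 share passes to Paloma's issue; Xiulan's £306,000 share passes to Xiulan's issue; Leilani's £306,000 share passes to Leilani's issue.
Paloma's share (£306,000) passes entirely to Svea.
Xiulan's share (£306,000) is divided into 2 shares of £153,000: Ione and Oona each take £153,000.
Leilani's share (£306,000) is divided into 2 shares of £153,000: Niko and Yevgeni each take £153,000.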